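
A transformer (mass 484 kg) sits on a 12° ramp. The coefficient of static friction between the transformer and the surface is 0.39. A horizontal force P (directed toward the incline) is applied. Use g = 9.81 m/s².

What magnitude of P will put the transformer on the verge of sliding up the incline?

P ≈ 3120 N

At impending motion up the slope, friction acts down-slope at its limit: f = μ_s N.
Perpendicular to the incline: N = m g cos θ + P sin θ.
Along the incline: P cos θ = m g sin θ + μ_s N = m g sin θ + μ_s (m g cos θ + P sin θ).
Solving, P (cos θ − μ_s sin θ) = m g (sin θ + μ_s cos θ), so P = 484×9.81×(sin 12° + 0.39 cos 12°)/(cos 12° − 0.39 sin 12°) = 4750×0.5894/0.8971 = 3120 N.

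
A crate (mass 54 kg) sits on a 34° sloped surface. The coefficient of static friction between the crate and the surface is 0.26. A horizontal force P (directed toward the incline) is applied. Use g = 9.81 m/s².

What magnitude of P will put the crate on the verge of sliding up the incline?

At impending motion up the slope, friction acts down-slope at its limit: f = μ_s N.
Perpendicular to the incline: N = m g cos θ + P sin θ.
Along the incline: P cos θ = m g sin θ + μ_s N = m g sin θ + μ_s (m g cos θ + P sin θ).
Solving, P (cos θ − μ_s sin θ) = m g (sin θ + μ_s cos θ), so P = 54×9.81×(sin 34° + 0.26 cos 34°)/(cos 34° − 0.26 sin 34°) = 530×0.7747/0.6836 = 600 N.

P ≈ 600 N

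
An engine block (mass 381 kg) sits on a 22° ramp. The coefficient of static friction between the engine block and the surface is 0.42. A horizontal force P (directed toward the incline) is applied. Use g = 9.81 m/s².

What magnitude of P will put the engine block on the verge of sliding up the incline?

P ≈ 3710 N

At impending motion up the slope, friction acts down-slope at its limit: f = μ_s N.
Perpendicular to the incline: N = m g cos θ + P sin θ.
Along the incline: P cos θ = m g sin θ + μ_s N = m g sin θ + μ_s (m g cos θ + P sin θ).
Solving, P (cos θ − μ_s sin θ) = m g (sin θ + μ_s cos θ), so P = 381×9.81×(sin 22° + 0.42 cos 22°)/(cos 22° − 0.42 sin 22°) = 3740×0.764/0.7698 = 3710 N.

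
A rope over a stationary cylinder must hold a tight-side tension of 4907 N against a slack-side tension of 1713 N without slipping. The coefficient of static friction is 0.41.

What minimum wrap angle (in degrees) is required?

β_min ≈ 147°

T₂/T₁ = e^{μβ} → β = ln(T₂/T₁)/μ.
β = ln(4907/1713)/0.41 = 1.052/0.41 = 2.567 rad.
In degrees: β = 2.567 × 180/π = 147°.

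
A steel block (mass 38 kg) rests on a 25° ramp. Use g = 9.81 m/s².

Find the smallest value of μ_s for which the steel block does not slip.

μ_s,min ≈ 0.466

At the slip threshold m g sin θ = μ_s m g cos θ, so μ_s,min = tan θ.
μ_s,min = tan 25° = 0.466.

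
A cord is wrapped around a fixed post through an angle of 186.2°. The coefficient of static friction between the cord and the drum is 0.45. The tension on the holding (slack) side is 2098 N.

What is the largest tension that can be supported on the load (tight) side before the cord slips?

At impending slip the capstan equation gives T₂/T₁ = e^{μβ} with β in radians.
β = 186.2° × π/180 = 3.25 rad.
e^{μβ} = e^{0.45×3.25} = 4.316.
T₂ = T₁ · e^{μβ} = 2098 × 4.316 = 9060 N.

T_max ≈ 9060 N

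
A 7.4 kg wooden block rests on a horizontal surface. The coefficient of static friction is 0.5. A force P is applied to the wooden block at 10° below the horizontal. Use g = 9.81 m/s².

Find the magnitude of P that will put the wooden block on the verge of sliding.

P ≈ 40.4 N

N = m g + P sin α (the push presses the wooden block into the horizontal surface).
At impending slip, P cos α = μ_s N = μ_s (m g + P sin α).
Solving: P (cos α − μ_s sin α) = μ_s m g → P = 0.5×72.6/(cos 10° − 0.5 sin 10°) = 36.3/0.898 = 40.4 N.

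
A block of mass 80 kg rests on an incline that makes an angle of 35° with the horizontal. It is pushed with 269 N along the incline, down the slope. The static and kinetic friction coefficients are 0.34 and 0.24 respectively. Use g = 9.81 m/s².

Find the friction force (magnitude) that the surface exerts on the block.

Perpendicular to the surface, N = m g cos θ = 80·9.81·cos 35° = 642.9 N.
The friction needed for equilibrium is m g sin θ + P = 450.1 + 269 = 719.1 N, measured positive up-slope.
Maximum static friction available: μ_s N = 0.34 × 642.9 = 218.6 N.
|719.1| exceeds 218.6 N, so the block slips down-slope; friction is kinetic, f = μ_k N = 0.24×642.9 = 154 N.

f ≈ 154 N (up the incline)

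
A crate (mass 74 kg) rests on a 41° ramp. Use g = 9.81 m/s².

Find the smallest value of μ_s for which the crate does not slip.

At the slip threshold m g sin θ = μ_s m g cos θ, so μ_s,min = tan θ.
μ_s,min = tan 41° = 0.869.

μ_s,min ≈ 0.869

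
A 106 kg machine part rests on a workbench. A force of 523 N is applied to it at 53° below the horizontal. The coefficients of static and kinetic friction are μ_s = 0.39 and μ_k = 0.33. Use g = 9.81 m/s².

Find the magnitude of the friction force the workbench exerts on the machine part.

f ≈ 315 N

Vertical equilibrium gives N = m g + P sin α = 1458 N.
Horizontally, friction must balance P cos α = 314.7 N.
μ_s N = 0.39 × 1458 = 568.4 N.
314.7 ≤ 568.4 N → static; friction equals the required 315 N.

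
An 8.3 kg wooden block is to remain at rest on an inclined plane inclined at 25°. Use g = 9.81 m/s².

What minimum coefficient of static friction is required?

At the slip threshold m g sin θ = μ_s m g cos θ, so μ_s,min = tan θ.
μ_s,min = tan 25° = 0.466.

μ_s,min ≈ 0.466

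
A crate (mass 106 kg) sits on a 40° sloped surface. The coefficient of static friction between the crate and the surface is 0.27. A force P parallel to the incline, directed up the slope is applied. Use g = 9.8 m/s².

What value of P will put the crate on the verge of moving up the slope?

At impending motion up the slope, friction acts down-slope at its limit: f = μ_s N.
P is parallel to the surface, so N = m g cos θ = 796 N.
Along the incline: P = m g sin θ + μ_s N = 668 + 0.27×796 = 883 N.

P ≈ 883 N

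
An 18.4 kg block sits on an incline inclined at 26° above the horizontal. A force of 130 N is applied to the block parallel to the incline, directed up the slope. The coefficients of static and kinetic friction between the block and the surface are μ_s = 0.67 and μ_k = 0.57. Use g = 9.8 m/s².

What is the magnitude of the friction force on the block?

f ≈ 51 N (down the incline)

Perpendicular to the surface, N = m g cos θ = 18.4·9.8·cos 26° = 162.1 N.
For equilibrium along the incline the friction force must supply f = m g sin θ − P = 79.05 − 130 = -50.95 N (positive meaning up-slope).
Maximum static friction available: μ_s N = 0.67 × 162.1 = 108.6 N.
Since |-50.95| ≤ 108.6 N, no slip — friction simply equals what equilibrium demands.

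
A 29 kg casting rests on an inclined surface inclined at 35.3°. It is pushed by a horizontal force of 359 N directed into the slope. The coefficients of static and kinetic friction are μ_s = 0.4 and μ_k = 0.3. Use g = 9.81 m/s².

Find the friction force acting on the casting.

Normal direction: N = m g cos θ + P sin θ = 439.6 N.
Along the incline, the net driving force (taking up-slope positive) is P cos θ − m g sin θ = 293 − 164.4 = 128.6 N, so equilibrium requires friction f = -128.6 N (down-slope).
The limit of static friction is μ_s N = 175.9 N.
|f_req| = 128.6 ≤ 175.9 N → the casting is in equilibrium; friction equals the required value.

f ≈ 129 N (down the incline)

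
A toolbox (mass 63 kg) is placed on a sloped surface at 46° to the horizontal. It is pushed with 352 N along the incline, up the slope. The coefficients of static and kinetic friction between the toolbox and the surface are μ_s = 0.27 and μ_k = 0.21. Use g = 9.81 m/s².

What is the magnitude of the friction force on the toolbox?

Normal force: N = m g cos θ = 63 × 9.81 × cos 46° = 429.3 N.
Parallel to the incline, ΣF = 0 gives f = m g sin θ − P = 444.6 − 352 = 92.57 N (up-slope positive).
Static friction can supply at most μ_s N = 115.9 N.
Since |92.57| ≤ 115.9 N, static friction is sufficient; f equals the required value, not μ_s N.

f ≈ 92.6 N (up the incline)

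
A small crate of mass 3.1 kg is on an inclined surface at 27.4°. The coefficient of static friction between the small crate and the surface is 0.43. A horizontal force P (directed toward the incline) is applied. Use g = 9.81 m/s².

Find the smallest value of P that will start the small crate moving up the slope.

P ≈ 37.1 N

At impending motion up the slope, friction acts down-slope at its limit: f = μ_s N.
Perpendicular to the incline: N = m g cos θ + P sin θ.
Along the incline: P cos θ = m g sin θ + μ_s N = m g sin θ + μ_s (m g cos θ + P sin θ).
Solving, P (cos θ − μ_s sin θ) = m g (sin θ + μ_s cos θ), so P = 3.1×9.81×(sin 27.4° + 0.43 cos 27.4°)/(cos 27.4° − 0.43 sin 27.4°) = 30.4×0.842/0.6899 = 37.1 N.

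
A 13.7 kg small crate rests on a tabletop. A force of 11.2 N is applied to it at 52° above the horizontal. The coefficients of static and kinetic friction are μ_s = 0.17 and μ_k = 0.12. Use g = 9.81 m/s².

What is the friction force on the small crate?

The vertical component of P reduces the normal force: N = m g − P sin α = 134.4 − 8.826 = 125.6 N.
Horizontally, friction must balance P cos α = 6.895 N.
μ_s N = 0.17 × 125.6 = 21.35 N.
6.895 ≤ 21.35 N → static; friction equals the required 6.9 N.

f ≈ 6.9 N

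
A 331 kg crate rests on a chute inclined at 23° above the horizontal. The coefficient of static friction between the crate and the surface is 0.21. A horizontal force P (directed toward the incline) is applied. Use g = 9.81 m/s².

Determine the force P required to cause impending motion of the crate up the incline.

At impending motion up the slope, friction acts down-slope at its limit: f = μ_s N.
Perpendicular to the incline: N = m g cos θ + P sin θ.
Along the incline: P cos θ = m g sin θ + μ_s N = m g sin θ + μ_s (m g cos θ + P sin θ).
Solving, P (cos θ − μ_s sin θ) = m g (sin θ + μ_s cos θ), so P = 331×9.81×(sin 23° + 0.21 cos 23°)/(cos 23° − 0.21 sin 23°) = 3250×0.584/0.8385 = 2260 N.

P ≈ 2260 N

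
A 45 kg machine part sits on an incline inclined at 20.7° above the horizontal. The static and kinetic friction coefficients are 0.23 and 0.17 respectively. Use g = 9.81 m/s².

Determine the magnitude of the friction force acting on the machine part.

Perpendicular to the surface, N = m g cos θ = 45·9.81·cos 20.7° = 413 N.
For equilibrium along the incline, friction must balance the weight component: f = m g sin θ = 156 N up the slope.
Static friction can supply at most μ_s N = 94.98 N.
|156| exceeds 94.98 N, so the machine part slips down-slope; friction is kinetic, f = μ_k N = 0.17×413 = 70.2 N.

f ≈ 70.2 N (up the incline)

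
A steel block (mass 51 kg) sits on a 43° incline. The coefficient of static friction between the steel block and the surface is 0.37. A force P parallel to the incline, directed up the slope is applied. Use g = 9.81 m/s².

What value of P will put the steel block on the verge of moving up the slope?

At impending motion up the slope, friction acts down-slope at its limit: f = μ_s N.
P is parallel to the surface, so N = m g cos θ = 366 N.
Along the incline: P = m g sin θ + μ_s N = 341 + 0.37×366 = 477 N.

P ≈ 477 N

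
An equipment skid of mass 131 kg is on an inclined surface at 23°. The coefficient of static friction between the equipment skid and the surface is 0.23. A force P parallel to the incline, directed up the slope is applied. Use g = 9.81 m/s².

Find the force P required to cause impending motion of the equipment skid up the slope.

P ≈ 774 N

At impending motion up the slope, friction acts down-slope at its limit: f = μ_s N.
P is parallel to the surface, so N = m g cos θ = 1180 N.
Along the incline: P = m g sin θ + μ_s N = 502 + 0.23×1180 = 774 N.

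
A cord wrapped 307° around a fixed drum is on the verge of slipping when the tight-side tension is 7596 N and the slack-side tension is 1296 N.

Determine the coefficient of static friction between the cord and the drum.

T₂/T₁ = e^{μβ} → μ = ln(T₂/T₁)/β.
β = 307° = 5.358 rad.
μ = ln(7596/1296)/5.358 = ln(5.861)/5.358 = 0.33.

μ ≈ 0.33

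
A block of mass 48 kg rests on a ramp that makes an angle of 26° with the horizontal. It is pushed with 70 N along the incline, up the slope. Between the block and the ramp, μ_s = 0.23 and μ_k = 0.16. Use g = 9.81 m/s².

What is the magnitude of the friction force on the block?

f ≈ 67.7 N (up the incline)

Normal force: N = m g cos θ = 48 × 9.81 × cos 26° = 423.2 N.
The friction needed for equilibrium is m g sin θ − P = 206.4 − 70 = 136.4 N, measured positive up-slope.
Static friction can supply at most μ_s N = 97.34 N.
Since |136.4| > 97.34 N, static friction cannot hold it; the block slides down the incline and kinetic friction applies: f = μ_k N = 0.16 × 423.2 = 67.7 N.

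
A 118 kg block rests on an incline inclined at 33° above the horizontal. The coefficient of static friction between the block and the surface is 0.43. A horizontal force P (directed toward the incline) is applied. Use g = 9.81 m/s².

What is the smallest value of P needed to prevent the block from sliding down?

P_min ≈ 199 N

The block tends to slide down (tan θ > μ_s), so at the point of impending slip friction acts up-slope at its limit: f = μ_s N.
Perpendicular to the incline: N = m g cos θ + P sin θ.
Along the incline: P cos θ + μ_s N = m g sin θ, i.e. P cos θ + μ_s (m g cos θ + P sin θ) = m g sin θ.
Solving, P (cos θ + μ_s sin θ) = m g (sin θ − μ_s cos θ), so P = 1160×0.184/1.073 = 199 N.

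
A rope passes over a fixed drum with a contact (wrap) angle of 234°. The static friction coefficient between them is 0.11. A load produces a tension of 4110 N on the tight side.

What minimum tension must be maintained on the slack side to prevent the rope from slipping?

Capstan equation at impending slip: T_tight/T_slack = e^{μβ}.
β = 234° = 4.084 rad; e^{μβ} = e^{0.11×4.084} = 1.567.
T_slack = T_tight / e^{μβ} = 4110 / 1.567 = 2620 N.

T_min ≈ 2620 N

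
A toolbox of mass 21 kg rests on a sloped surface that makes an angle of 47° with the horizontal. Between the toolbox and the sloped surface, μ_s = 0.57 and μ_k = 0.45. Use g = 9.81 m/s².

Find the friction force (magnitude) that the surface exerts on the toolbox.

Perpendicular to the surface, N = m g cos θ = 21·9.81·cos 47° = 140.5 N.
For equilibrium along the incline, friction must balance the weight component: f = m g sin θ = 150.7 N up the slope.
Static friction can supply at most μ_s N = 80.08 N.
|150.7| exceeds 80.08 N, so the toolbox slips down-slope; friction is kinetic, f = μ_k N = 0.45×140.5 = 63.2 N.

f ≈ 63.2 N (up the incline)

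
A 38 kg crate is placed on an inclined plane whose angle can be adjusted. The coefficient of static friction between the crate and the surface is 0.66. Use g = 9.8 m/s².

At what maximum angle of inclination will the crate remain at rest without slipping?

θ_max ≈ 33.4°

At the slip threshold, m g sin θ = μ_s · m g cos θ, so tan θ = μ_s.
θ_max = arctan(0.66) = 33.4°.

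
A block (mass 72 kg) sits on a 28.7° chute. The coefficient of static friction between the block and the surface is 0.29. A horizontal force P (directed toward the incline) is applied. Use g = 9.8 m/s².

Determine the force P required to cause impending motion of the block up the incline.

At impending motion up the slope, friction acts down-slope at its limit: f = μ_s N.
Perpendicular to the incline: N = m g cos θ + P sin θ.
Along the incline: P cos θ = m g sin θ + μ_s N = m g sin θ + μ_s (m g cos θ + P sin θ).
Solving, P (cos θ − μ_s sin θ) = m g (sin θ + μ_s cos θ), so P = 72×9.8×(sin 28.7° + 0.29 cos 28.7°)/(cos 28.7° − 0.29 sin 28.7°) = 706×0.7346/0.7379 = 702 N.

P ≈ 702 N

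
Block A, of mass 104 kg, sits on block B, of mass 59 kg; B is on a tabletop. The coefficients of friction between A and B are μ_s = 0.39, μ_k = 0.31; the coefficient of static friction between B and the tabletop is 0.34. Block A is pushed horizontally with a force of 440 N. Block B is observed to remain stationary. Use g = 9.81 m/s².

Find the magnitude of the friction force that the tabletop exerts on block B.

f ≈ 316 N

The normal force B exerts on A is simply A's weight, N₁ = 1020 N.
Maximum static friction on A from B: μ_s N₁ = 0.39×1020 = 397.9 N.
P = 440 N exceeds that limit, so A slips over B and the interface friction becomes kinetic: f₁ = μ_k N₁ = 0.31×1020 = 316 N.
By Newton's third law B feels 316 N forward from A. With B stationary, the floor's static friction on B balances it: f₂ = 316 N (well within μ_s(m_A+m_B)g = 543.7 N).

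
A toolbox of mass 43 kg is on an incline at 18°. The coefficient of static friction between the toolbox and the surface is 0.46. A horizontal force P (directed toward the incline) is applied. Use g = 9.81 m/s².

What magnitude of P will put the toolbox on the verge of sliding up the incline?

P ≈ 389 N

At impending motion up the slope, friction acts down-slope at its limit: f = μ_s N.
Perpendicular to the incline: N = m g cos θ + P sin θ.
Along the incline: P cos θ = m g sin θ + μ_s N = m g sin θ + μ_s (m g cos θ + P sin θ).
Solving, P (cos θ − μ_s sin θ) = m g (sin θ + μ_s cos θ), so P = 43×9.81×(sin 18° + 0.46 cos 18°)/(cos 18° − 0.46 sin 18°) = 422×0.7465/0.8089 = 389 N.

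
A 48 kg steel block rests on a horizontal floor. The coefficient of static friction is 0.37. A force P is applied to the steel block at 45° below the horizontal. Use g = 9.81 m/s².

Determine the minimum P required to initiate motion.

N = m g + P sin α (the push presses the steel block into the horizontal floor).
At impending slip, P cos α = μ_s N = μ_s (m g + P sin α).
Solving: P (cos α − μ_s sin α) = μ_s m g → P = 0.37×471/(cos 45° − 0.37 sin 45°) = 174/0.4455 = 391 N.

P ≈ 391 N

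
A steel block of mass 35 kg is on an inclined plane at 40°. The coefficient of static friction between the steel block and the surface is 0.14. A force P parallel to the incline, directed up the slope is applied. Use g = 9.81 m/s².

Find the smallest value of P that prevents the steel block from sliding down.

P_min ≈ 184 N

The steel block tends to slide down (tan θ > μ_s), so at the point of impending slip friction acts up-slope at its limit: f = μ_s N.
P is parallel to the surface, so N = m g cos θ = 263 N.
Along the incline: P + μ_s N = m g sin θ, so P = 221 − 0.14×263 = 184 N.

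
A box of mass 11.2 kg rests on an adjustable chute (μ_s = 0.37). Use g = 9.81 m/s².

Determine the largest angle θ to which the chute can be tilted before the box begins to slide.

At the slip threshold, m g sin θ = μ_s · m g cos θ, so tan θ = μ_s.
θ_max = arctan(0.37) = 20.3°.

θ_max ≈ 20.3°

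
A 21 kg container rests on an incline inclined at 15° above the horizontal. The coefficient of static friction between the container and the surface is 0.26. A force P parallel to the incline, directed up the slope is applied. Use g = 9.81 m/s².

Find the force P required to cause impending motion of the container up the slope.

At impending motion up the slope, friction acts down-slope at its limit: f = μ_s N.
P is parallel to the surface, so N = m g cos θ = 199 N.
Along the incline: P = m g sin θ + μ_s N = 53.3 + 0.26×199 = 105 N.

P ≈ 105 N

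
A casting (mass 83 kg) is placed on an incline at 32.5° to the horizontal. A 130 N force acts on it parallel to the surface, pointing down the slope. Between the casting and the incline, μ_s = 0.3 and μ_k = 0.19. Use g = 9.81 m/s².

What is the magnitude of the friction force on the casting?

f ≈ 130 N (up the incline)

Perpendicular to the surface, N = m g cos θ = 83·9.81·cos 32.5° = 686.7 N.
Parallel to the incline, ΣF = 0 gives f = m g sin θ + P = 437.5 + 130 = 567.5 N (up-slope positive).
Static friction can supply at most μ_s N = 206 N.
Since |567.5| > 206 N, static friction cannot hold it; the casting slides down the incline and kinetic friction applies: f = μ_k N = 0.19 × 686.7 = 130 N.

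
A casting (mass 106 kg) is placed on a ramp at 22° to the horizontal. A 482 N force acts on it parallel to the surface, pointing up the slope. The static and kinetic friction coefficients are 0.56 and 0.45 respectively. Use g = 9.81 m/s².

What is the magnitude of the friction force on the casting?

f ≈ 92.5 N (down the incline)

Perpendicular to the surface, N = m g cos θ = 106·9.81·cos 22° = 964.1 N.
The friction needed for equilibrium is m g sin θ − P = 389.5 − 482 = -92.46 N, measured positive up-slope.
Maximum static friction available: μ_s N = 0.56 × 964.1 = 539.9 N.
Since |-92.46| ≤ 539.9 N, the casting remains in static equilibrium and friction takes exactly the required value.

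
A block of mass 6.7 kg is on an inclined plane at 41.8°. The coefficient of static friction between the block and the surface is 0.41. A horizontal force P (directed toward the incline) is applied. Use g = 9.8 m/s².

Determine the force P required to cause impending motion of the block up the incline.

At impending motion up the slope, friction acts down-slope at its limit: f = μ_s N.
Perpendicular to the incline: N = m g cos θ + P sin θ.
Along the incline: P cos θ = m g sin θ + μ_s N = m g sin θ + μ_s (m g cos θ + P sin θ).
Solving, P (cos θ − μ_s sin θ) = m g (sin θ + μ_s cos θ), so P = 6.7×9.8×(sin 41.8° + 0.41 cos 41.8°)/(cos 41.8° − 0.41 sin 41.8°) = 65.7×0.9722/0.4722 = 135 N.

P ≈ 135 N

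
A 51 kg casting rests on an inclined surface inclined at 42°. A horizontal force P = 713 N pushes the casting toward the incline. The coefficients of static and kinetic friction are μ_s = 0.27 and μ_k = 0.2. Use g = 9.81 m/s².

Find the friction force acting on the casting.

f ≈ 195 N (down the incline)

The horizontal push has a component P sin θ into the surface, so N = m g cos θ + P sin θ = 371.8 + 477.1 = 848.9 N.
Parallel to the incline: P cos θ − m g sin θ = 529.9 − 334.8 = 195.1 N; the friction needed to balance this is 195.1 N acting down the slope.
The limit of static friction is μ_s N = 229.2 N.
Since 195.1 N is within the 229.2 N limit, the casting stays put and friction is exactly 195 N.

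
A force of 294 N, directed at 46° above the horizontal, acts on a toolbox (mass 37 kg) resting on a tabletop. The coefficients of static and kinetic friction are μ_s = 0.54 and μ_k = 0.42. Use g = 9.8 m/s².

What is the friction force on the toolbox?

Vertical equilibrium gives N = m g − P sin α = 151.1 N.
Horizontally, friction must balance P cos α = 204.2 N.
The static-friction limit is μ_s N = 81.6 N.
The required friction exceeds μ_s N, so the toolbox moves and f = μ_k N = 63.5 N.

f ≈ 63.5 N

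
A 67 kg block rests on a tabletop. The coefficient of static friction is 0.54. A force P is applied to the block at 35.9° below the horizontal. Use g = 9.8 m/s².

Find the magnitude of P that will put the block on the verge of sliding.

N = m g + P sin α (the push presses the block into the tabletop).
At impending slip, P cos α = μ_s N = μ_s (m g + P sin α).
Solving: P (cos α − μ_s sin α) = μ_s m g → P = 0.54×657/(cos 35.9° − 0.54 sin 35.9°) = 355/0.4934 = 719 N.

P ≈ 719 N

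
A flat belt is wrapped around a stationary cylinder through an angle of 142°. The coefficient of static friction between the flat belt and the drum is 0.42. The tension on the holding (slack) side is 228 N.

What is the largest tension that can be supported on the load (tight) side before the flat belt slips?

T_max ≈ 646 N

At impending slip the capstan equation gives T₂/T₁ = e^{μβ} with β in radians.
β = 142° × π/180 = 2.478 rad.
e^{μβ} = e^{0.42×2.478} = 2.832.
T₂ = T₁ · e^{μβ} = 228 × 2.832 = 646 N.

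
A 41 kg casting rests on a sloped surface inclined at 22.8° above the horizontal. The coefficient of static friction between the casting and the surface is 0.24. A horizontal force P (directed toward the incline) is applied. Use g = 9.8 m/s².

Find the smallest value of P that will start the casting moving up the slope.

P ≈ 295 N

At impending motion up the slope, friction acts down-slope at its limit: f = μ_s N.
Perpendicular to the incline: N = m g cos θ + P sin θ.
Along the incline: P cos θ = m g sin θ + μ_s N = m g sin θ + μ_s (m g cos θ + P sin θ).
Solving, P (cos θ − μ_s sin θ) = m g (sin θ + μ_s cos θ), so P = 41×9.8×(sin 22.8° + 0.24 cos 22.8°)/(cos 22.8° − 0.24 sin 22.8°) = 402×0.6088/0.8289 = 295 N.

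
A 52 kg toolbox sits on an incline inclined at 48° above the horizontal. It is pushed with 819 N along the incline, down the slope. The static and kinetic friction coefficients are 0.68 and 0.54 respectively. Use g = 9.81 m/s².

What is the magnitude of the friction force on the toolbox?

Normal force: N = m g cos θ = 52 × 9.81 × cos 48° = 341.3 N.
For equilibrium along the incline the friction force must supply f = m g sin θ + P = 379.1 + 819 = 1198 N (positive meaning up-slope).
Static friction can supply at most μ_s N = 232.1 N.
|1198| exceeds 232.1 N, so the toolbox slips down-slope; friction is kinetic, f = μ_k N = 0.54×341.3 = 184 N.

f ≈ 184 N (up the incline)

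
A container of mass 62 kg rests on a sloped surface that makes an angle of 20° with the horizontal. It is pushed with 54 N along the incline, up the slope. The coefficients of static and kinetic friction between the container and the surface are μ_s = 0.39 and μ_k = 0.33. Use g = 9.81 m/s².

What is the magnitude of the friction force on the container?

Normal force: N = m g cos θ = 62 × 9.81 × cos 20° = 571.5 N.
For equilibrium along the incline the friction force must supply f = m g sin θ − P = 208 − 54 = 154 N (positive meaning up-slope).
Static friction can supply at most μ_s N = 222.9 N.
Since |154| ≤ 222.9 N, static friction is sufficient; f equals the required value, not μ_s N.

f ≈ 154 N (up the incline)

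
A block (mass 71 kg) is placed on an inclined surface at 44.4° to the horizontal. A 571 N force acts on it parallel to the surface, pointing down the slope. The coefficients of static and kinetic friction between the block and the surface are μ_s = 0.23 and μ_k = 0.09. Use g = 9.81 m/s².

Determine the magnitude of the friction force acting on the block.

f ≈ 44.8 N (up the incline)

Perpendicular to the surface, N = m g cos θ = 71·9.81·cos 44.4° = 497.6 N.
For equilibrium along the incline the friction force must supply f = m g sin θ + P = 487.3 + 571 = 1058 N (positive meaning up-slope).
Maximum static friction available: μ_s N = 0.23 × 497.6 = 114.5 N.
Since |1058| > 114.5 N, static friction cannot hold it; the block slides down the incline and kinetic friction applies: f = μ_k N = 0.09 × 497.6 = 44.8 N.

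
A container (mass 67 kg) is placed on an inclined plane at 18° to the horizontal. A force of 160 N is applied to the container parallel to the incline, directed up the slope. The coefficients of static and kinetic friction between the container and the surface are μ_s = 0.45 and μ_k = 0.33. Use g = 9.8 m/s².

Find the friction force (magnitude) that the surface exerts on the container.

f ≈ 42.9 N (up the incline)

Normal force: N = m g cos θ = 67 × 9.8 × cos 18° = 624.5 N.
Parallel to the incline, ΣF = 0 gives f = m g sin θ − P = 202.9 − 160 = 42.9 N (up-slope positive).
Static friction can supply at most μ_s N = 281 N.
Since |42.9| ≤ 281 N, static friction is sufficient; f equals the required value, not μ_s N.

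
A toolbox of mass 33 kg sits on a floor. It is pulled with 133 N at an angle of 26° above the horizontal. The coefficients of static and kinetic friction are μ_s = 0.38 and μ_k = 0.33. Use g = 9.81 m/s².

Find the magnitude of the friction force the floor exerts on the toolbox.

Vertical equilibrium gives N = m g − P sin α = 265.4 N.
The horizontal driving force is P cos α = 119.5 N, so equilibrium needs friction f = 119.5 N.
μ_s N = 0.38 × 265.4 = 100.9 N.
119.5 > 100.9 N → the toolbox slides; f = μ_k N = 0.33×265.4 = 87.6 N.

f ≈ 87.6 N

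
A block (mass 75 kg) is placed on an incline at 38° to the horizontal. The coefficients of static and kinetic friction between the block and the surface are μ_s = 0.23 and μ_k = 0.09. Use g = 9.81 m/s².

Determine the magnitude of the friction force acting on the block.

The normal reaction is N = m g cos θ = 579.8 N.
Along the slope the weight component is m g sin θ = 453 N; friction must supply exactly this, acting up-slope.
The static-friction ceiling is μ_s N = 0.23 × 579.8 = 133.3 N.
|453| exceeds 133.3 N, so the block slips down-slope; friction is kinetic, f = μ_k N = 0.09×579.8 = 52.2 N.

f ≈ 52.2 N (up the incline)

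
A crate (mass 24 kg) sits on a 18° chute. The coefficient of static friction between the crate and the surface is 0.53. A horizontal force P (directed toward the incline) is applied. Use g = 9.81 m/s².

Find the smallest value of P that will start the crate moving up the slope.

At impending motion up the slope, friction acts down-slope at its limit: f = μ_s N.
Perpendicular to the incline: N = m g cos θ + P sin θ.
Along the incline: P cos θ = m g sin θ + μ_s N = m g sin θ + μ_s (m g cos θ + P sin θ).
Solving, P (cos θ − μ_s sin θ) = m g (sin θ + μ_s cos θ), so P = 24×9.81×(sin 18° + 0.53 cos 18°)/(cos 18° − 0.53 sin 18°) = 235×0.8131/0.7873 = 243 N.

P ≈ 243 N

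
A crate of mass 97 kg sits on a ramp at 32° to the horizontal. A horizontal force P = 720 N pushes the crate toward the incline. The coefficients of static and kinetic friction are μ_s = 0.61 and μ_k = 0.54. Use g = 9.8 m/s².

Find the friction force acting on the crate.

f ≈ 107 N (down the incline)

The horizontal push has a component P sin θ into the surface, so N = m g cos θ + P sin θ = 806.2 + 381.5 = 1188 N.
Parallel to the incline: P cos θ − m g sin θ = 610.6 − 503.7 = 106.9 N; the friction needed to balance this is 106.9 N acting down the slope.
Maximum static friction: μ_s N = 0.61 × 1188 = 724.5 N.
Since 106.9 N is within the 724.5 N limit, the crate stays put and friction is exactly 107 N.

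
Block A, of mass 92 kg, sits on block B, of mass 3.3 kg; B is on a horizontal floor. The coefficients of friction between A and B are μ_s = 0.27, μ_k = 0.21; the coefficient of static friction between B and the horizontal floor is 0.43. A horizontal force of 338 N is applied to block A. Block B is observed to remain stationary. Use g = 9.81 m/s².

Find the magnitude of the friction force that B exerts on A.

f ≈ 190 N

The normal force B exerts on A is simply A's weight, N₁ = 902.5 N.
So the A–B interface can sustain at most μ_s N₁ = 243.7 N of static friction.
Since P = 338 N > 243.7 N, A slides on B; the A–B friction is kinetic: f₁ = μ_k N₁ = 0.21×902.5 = 190 N.
By Newton's third law B feels 190 N forward from A. With B stationary, the floor's static friction on B balances it: f₂ = 190 N (well within μ_s(m_A+m_B)g = 402 N).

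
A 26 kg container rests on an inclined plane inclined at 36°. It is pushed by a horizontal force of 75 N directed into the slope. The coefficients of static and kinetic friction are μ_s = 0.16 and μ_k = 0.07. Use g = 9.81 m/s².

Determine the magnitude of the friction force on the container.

The horizontal push has a component P sin θ into the surface, so N = m g cos θ + P sin θ = 206.3 + 44.08 = 250.4 N.
Along the incline, the net driving force (taking up-slope positive) is P cos θ − m g sin θ = 60.68 − 149.9 = -89.24 N, so equilibrium requires friction f = 89.24 N (up-slope).
Maximum static friction: μ_s N = 0.16 × 250.4 = 40.07 N.
The required 89.24 N exceeds the static limit, so the container slides down-slope and f = μ_k N = 0.07×250.4 = 17.5 N.

f ≈ 17.5 N (up the incline)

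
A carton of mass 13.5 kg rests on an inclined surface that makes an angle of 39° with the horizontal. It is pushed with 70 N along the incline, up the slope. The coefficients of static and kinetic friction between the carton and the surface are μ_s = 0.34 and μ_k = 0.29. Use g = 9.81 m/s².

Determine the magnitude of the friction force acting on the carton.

The normal reaction is N = m g cos θ = 102.9 N.
The friction needed for equilibrium is m g sin θ − P = 83.34 − 70 = 13.34 N, measured positive up-slope.
Static friction can supply at most μ_s N = 34.99 N.
Since |13.34| ≤ 34.99 N, static friction is sufficient; f equals the required value, not μ_s N.

f ≈ 13.3 N (up the incline)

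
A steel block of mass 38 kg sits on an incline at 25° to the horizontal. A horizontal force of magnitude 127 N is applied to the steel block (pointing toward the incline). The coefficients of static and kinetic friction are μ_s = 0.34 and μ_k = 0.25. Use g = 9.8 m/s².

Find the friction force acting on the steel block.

f ≈ 42.3 N (up the incline)

Normal direction: N = m g cos θ + P sin θ = 391.2 N.
Parallel to the incline: P cos θ − m g sin θ = 115.1 − 157.4 = -42.28 N; the friction needed to balance this is 42.28 N acting up the slope.
Maximum static friction: μ_s N = 0.34 × 391.2 = 133 N.
|f_req| = 42.28 ≤ 133 N → the steel block is in equilibrium; friction equals the required value.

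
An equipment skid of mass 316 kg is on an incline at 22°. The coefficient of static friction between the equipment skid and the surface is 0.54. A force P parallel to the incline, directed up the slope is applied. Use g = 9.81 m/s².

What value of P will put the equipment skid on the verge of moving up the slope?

P ≈ 2710 N

At impending motion up the slope, friction acts down-slope at its limit: f = μ_s N.
P is parallel to the surface, so N = m g cos θ = 2870 N.
Along the incline: P = m g sin θ + μ_s N = 1160 + 0.54×2870 = 2710 N.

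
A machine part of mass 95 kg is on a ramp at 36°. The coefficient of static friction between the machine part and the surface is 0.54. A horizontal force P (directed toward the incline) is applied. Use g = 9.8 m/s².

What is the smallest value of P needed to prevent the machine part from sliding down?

P_min ≈ 125 N

The machine part tends to slide down (tan θ > μ_s), so at the point of impending slip friction acts up-slope at its limit: f = μ_s N.
Perpendicular to the incline: N = m g cos θ + P sin θ.
Along the incline: P cos θ + μ_s N = m g sin θ, i.e. P cos θ + μ_s (m g cos θ + P sin θ) = m g sin θ.
Solving, P (cos θ + μ_s sin θ) = m g (sin θ − μ_s cos θ), so P = 931×0.1509/1.126 = 125 N.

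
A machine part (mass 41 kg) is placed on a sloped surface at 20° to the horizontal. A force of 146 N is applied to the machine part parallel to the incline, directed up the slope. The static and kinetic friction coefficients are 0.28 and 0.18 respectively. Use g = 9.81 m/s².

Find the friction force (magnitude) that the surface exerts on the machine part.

Normal force: N = m g cos θ = 41 × 9.81 × cos 20° = 378 N.
Parallel to the incline, ΣF = 0 gives f = m g sin θ − P = 137.6 − 146 = -8.436 N (up-slope positive).
Static friction can supply at most μ_s N = 105.8 N.
Since |-8.436| ≤ 105.8 N, static friction is sufficient; f equals the required value, not μ_s N.

f ≈ 8.44 N (down the incline)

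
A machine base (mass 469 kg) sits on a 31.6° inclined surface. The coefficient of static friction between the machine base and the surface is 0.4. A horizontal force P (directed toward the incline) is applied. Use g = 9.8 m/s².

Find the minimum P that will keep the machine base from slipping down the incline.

P_min ≈ 794 N

The machine base tends to slide down (tan θ > μ_s), so at the point of impending slip friction acts up-slope at its limit: f = μ_s N.
Perpendicular to the incline: N = m g cos θ + P sin θ.
Along the incline: P cos θ + μ_s N = m g sin θ, i.e. P cos θ + μ_s (m g cos θ + P sin θ) = m g sin θ.
Solving, P (cos θ + μ_s sin θ) = m g (sin θ − μ_s cos θ), so P = 4600×0.1833/1.061 = 794 N.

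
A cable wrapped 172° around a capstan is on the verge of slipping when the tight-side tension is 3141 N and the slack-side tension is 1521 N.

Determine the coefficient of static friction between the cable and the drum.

μ ≈ 0.242

T₂/T₁ = e^{μβ} → μ = ln(T₂/T₁)/β.
β = 172° = 3.002 rad.
μ = ln(3141/1521)/3.002 = ln(2.065)/3.002 = 0.242.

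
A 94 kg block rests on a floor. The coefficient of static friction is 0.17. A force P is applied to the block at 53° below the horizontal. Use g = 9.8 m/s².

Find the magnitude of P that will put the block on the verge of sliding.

N = m g + P sin α (the push presses the block into the floor).
At impending slip, P cos α = μ_s N = μ_s (m g + P sin α).
Solving: P (cos α − μ_s sin α) = μ_s m g → P = 0.17×921/(cos 53° − 0.17 sin 53°) = 157/0.466 = 336 N.

P ≈ 336 N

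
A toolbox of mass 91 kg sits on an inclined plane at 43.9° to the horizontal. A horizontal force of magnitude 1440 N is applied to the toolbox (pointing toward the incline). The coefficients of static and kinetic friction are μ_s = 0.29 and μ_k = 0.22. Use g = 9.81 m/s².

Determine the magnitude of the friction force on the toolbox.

f ≈ 419 N (down the incline)

Normal direction: N = m g cos θ + P sin θ = 1642 N.
Along the incline, the net driving force (taking up-slope positive) is P cos θ − m g sin θ = 1038 − 619 = 418.6 N, so equilibrium requires friction f = -418.6 N (down-slope).
Maximum static friction: μ_s N = 0.29 × 1642 = 476.1 N.
Since 418.6 N is within the 476.1 N limit, the toolbox stays put and friction is exactly 419 N.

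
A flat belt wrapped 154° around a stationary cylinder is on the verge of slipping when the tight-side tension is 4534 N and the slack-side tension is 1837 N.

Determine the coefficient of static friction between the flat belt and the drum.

μ ≈ 0.336

T₂/T₁ = e^{μβ} → μ = ln(T₂/T₁)/β.
β = 154° = 2.688 rad.
μ = ln(4534/1837)/2.688 = ln(2.468)/2.688 = 0.336.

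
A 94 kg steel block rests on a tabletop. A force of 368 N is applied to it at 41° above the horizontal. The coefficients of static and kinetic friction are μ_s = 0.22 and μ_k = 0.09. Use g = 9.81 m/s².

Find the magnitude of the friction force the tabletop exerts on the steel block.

f ≈ 61.3 N

N = m g − P sin α = 922.1 − 368×sin 41° = 680.7 N.
Horizontally, friction must balance P cos α = 277.7 N.
μ_s N = 0.22 × 680.7 = 149.8 N.
The required friction exceeds μ_s N, so the steel block moves and f = μ_k N = 61.3 N.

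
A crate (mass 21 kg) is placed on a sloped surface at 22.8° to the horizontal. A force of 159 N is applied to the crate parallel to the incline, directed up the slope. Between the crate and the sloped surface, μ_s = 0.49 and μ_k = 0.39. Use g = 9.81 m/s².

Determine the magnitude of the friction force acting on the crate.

f ≈ 79.2 N (down the incline)

Perpendicular to the surface, N = m g cos θ = 21·9.81·cos 22.8° = 189.9 N.
The friction needed for equilibrium is m g sin θ − P = 79.83 − 159 = -79.17 N, measured positive up-slope.
Maximum static friction available: μ_s N = 0.49 × 189.9 = 93.06 N.
Since |-79.17| ≤ 93.06 N, the crate remains in static equilibrium and friction takes exactly the required value.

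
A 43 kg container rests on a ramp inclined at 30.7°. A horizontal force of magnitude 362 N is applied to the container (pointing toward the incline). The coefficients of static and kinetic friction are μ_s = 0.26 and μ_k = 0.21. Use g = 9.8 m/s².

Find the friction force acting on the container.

f ≈ 96.1 N (down the incline)

The horizontal push has a component P sin θ into the surface, so N = m g cos θ + P sin θ = 362.3 + 184.8 = 547.2 N.
Along the incline, the net driving force (taking up-slope positive) is P cos θ − m g sin θ = 311.3 − 215.1 = 96.12 N, so equilibrium requires friction f = -96.12 N (down-slope).
Maximum static friction: μ_s N = 0.26 × 547.2 = 142.3 N.
|f_req| = 96.12 ≤ 142.3 N → the container is in equilibrium; friction equals the required value.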